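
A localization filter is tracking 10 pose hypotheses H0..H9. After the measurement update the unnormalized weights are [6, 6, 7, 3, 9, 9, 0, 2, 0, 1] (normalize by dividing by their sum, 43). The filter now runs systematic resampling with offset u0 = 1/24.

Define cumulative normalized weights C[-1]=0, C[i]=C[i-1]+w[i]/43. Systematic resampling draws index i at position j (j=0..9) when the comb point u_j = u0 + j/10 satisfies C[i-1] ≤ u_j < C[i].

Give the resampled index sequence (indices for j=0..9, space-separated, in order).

0 1 1 2 2 4 4 5 5 7

C = [6/43, 12/43, 19/43, 22/43, 31/43, 40/43, 40/43, 42/43, 42/43, 1]
j=0: u_0=1/24 ∈ [0, 6/43) → index 0
j=1: u_1=17/120 ∈ [6/43, 12/43) → index 1
j=2: u_2=29/120 ∈ [6/43, 12/43) → index 1
j=3: u_3=41/120 ∈ [12/43, 19/43) → index 2
j=4: u_4=53/120 ∈ [12/43, 19/43) → index 2
j=5: u_5=13/24 ∈ [22/43, 31/43) → index 4
j=6: u_6=77/120 ∈ [22/43, 31/43) → index 4
j=7: u_7=89/120 ∈ [31/43, 40/43) → index 5
j=8: u_8=101/120 ∈ [31/43, 40/43) → index 5
j=9: u_9=113/120 ∈ [40/43, 42/43) → index 7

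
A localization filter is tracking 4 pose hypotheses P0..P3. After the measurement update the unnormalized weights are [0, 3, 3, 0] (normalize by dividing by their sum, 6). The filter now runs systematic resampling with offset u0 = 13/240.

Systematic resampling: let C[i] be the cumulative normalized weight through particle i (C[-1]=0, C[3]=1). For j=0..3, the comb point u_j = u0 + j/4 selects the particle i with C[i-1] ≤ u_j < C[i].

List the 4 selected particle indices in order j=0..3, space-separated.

C = [0, 1/2, 1, 1]
j=0: u_0=13/240 ∈ [0, 1/2) → index 1
j=1: u_1=73/240 ∈ [0, 1/2) → index 1
j=2: u_2=133/240 ∈ [1/2, 1) → index 2
j=3: u_3=193/240 ∈ [1/2, 1) → index 2

1 1 2 2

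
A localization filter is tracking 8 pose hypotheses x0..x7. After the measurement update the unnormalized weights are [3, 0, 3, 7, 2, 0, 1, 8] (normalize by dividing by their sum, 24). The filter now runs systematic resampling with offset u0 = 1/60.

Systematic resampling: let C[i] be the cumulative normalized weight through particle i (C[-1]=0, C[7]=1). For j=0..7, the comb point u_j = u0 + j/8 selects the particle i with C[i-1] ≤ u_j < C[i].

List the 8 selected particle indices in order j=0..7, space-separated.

C = [1/8, 1/8, 1/4, 13/24, 5/8, 5/8, 2/3, 1]
j=0: u_0=1/60 ∈ [0, 1/8) → index 0
j=1: u_1=17/120 ∈ [1/8, 1/4) → index 2
j=2: u_2=4/15 ∈ [1/4, 13/24) → index 3
j=3: u_3=47/120 ∈ [1/4, 13/24) → index 3
j=4: u_4=31/60 ∈ [1/4, 13/24) → index 3
j=5: u_5=77/120 ∈ [5/8, 2/3) → index 6
j=6: u_6=23/30 ∈ [2/3, 1) → index 7
j=7: u_7=107/120 ∈ [2/3, 1) → index 7

0 2 3 3 3 6 7 7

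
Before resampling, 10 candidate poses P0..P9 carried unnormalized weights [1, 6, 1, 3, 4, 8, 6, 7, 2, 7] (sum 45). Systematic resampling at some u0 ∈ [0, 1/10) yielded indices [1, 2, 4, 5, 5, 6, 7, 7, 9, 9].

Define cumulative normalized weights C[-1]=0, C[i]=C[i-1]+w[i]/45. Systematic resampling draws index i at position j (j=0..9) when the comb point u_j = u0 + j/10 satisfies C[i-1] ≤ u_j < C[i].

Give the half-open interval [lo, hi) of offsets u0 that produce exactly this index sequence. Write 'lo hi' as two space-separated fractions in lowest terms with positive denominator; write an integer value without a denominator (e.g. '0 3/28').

1/18 7/90

C = [1/45, 7/45, 8/45, 11/45, 1/3, 23/45, 29/45, 4/5, 38/45, 1]
j=0 picked index 1: u0 ∈ [1/45, 7/45)
j=1 picked index 2: u0 ∈ [1/18, 7/90)
j=2 picked index 4: u0 ∈ [2/45, 2/15)
j=3 picked index 5: u0 ∈ [1/30, 19/90)
j=4 picked index 5: u0 ∈ [-1/15, 1/9)
j=5 picked index 6: u0 ∈ [1/90, 13/90)
j=6 picked index 7: u0 ∈ [2/45, 1/5)
j=7 picked index 7: u0 ∈ [-1/18, 1/10)
j=8 picked index 9: u0 ∈ [2/45, 1/5)
j=9 picked index 9: u0 ∈ [-1/18, 1/10)
intersection: [1/18, 7/90)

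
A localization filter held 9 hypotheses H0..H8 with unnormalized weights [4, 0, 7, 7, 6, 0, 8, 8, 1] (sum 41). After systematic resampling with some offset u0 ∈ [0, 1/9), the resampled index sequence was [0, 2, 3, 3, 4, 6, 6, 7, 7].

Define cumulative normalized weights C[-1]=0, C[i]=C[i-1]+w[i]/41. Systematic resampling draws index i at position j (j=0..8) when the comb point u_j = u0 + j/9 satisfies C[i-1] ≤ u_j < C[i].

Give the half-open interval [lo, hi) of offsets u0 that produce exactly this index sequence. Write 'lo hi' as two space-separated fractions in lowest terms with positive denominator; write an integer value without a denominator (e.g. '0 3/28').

C = [4/41, 4/41, 11/41, 18/41, 24/41, 24/41, 32/41, 40/41, 1]
j=0 picked index 0: u0 ∈ [0, 4/41)
j=1 picked index 2: u0 ∈ [-5/369, 58/369)
j=2 picked index 3: u0 ∈ [17/369, 80/369)
j=3 picked index 3: u0 ∈ [-8/123, 13/123)
j=4 picked index 4: u0 ∈ [-2/369, 52/369)
j=5 picked index 6: u0 ∈ [11/369, 83/369)
j=6 picked index 6: u0 ∈ [-10/123, 14/123)
j=7 picked index 7: u0 ∈ [1/369, 73/369)
j=8 picked index 7: u0 ∈ [-40/369, 32/369)
intersection: [17/369, 32/369)

17/369 32/369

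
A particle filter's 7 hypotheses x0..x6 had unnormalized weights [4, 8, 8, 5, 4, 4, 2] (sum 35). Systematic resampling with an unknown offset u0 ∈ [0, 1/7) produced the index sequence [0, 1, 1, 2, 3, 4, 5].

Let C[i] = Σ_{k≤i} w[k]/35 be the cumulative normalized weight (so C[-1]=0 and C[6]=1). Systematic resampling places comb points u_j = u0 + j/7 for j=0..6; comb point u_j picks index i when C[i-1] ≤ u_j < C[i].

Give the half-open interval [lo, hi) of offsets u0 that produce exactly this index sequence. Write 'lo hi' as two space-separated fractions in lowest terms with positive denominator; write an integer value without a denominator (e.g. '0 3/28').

C = [4/35, 12/35, 4/7, 5/7, 29/35, 33/35, 1]
j=0 picked index 0: u0 ∈ [0, 4/35)
j=1 picked index 1: u0 ∈ [-1/35, 1/5)
j=2 picked index 1: u0 ∈ [-6/35, 2/35)
j=3 picked index 2: u0 ∈ [-3/35, 1/7)
j=4 picked index 3: u0 ∈ [0, 1/7)
j=5 picked index 4: u0 ∈ [0, 4/35)
j=6 picked index 5: u0 ∈ [-1/35, 3/35)
intersection: [0, 2/35)

0 2/35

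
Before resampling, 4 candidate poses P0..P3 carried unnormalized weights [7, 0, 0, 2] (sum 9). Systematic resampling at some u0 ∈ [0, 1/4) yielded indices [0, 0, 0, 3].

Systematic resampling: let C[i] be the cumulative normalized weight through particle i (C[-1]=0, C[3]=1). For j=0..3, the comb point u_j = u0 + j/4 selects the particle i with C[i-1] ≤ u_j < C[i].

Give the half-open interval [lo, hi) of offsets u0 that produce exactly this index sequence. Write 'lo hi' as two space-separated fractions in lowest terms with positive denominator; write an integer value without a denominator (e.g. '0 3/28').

C = [7/9, 7/9, 7/9, 1]
j=0 picked index 0: u0 ∈ [0, 7/9)
j=1 picked index 0: u0 ∈ [-1/4, 19/36)
j=2 picked index 0: u0 ∈ [-1/2, 5/18)
j=3 picked index 3: u0 ∈ [1/36, 1/4)
intersection: [1/36, 1/4)

1/36 1/4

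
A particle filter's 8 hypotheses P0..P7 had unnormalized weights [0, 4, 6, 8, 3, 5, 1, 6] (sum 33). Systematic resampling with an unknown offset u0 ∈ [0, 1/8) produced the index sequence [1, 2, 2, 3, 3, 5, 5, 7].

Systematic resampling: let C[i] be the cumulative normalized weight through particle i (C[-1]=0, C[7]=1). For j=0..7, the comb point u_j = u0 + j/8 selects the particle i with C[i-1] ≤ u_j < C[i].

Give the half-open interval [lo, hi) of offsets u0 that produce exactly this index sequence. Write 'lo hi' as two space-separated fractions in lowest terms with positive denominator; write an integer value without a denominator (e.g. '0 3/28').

1/88 5/132

C = [0, 4/33, 10/33, 6/11, 7/11, 26/33, 9/11, 1]
j=0 picked index 1: u0 ∈ [0, 4/33)
j=1 picked index 2: u0 ∈ [-1/264, 47/264)
j=2 picked index 2: u0 ∈ [-17/132, 7/132)
j=3 picked index 3: u0 ∈ [-19/264, 15/88)
j=4 picked index 3: u0 ∈ [-13/66, 1/22)
j=5 picked index 5: u0 ∈ [1/88, 43/264)
j=6 picked index 5: u0 ∈ [-5/44, 5/132)
j=7 picked index 7: u0 ∈ [-5/88, 1/8)
intersection: [1/88, 5/132)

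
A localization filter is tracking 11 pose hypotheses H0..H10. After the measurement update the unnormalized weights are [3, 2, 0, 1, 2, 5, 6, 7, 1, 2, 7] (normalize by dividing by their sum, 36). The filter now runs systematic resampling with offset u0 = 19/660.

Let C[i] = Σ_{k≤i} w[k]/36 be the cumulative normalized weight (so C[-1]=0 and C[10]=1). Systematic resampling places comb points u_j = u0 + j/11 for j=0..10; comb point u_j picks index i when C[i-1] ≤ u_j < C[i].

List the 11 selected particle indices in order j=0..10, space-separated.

C = [1/12, 5/36, 5/36, 1/6, 2/9, 13/36, 19/36, 13/18, 3/4, 29/36, 1]
j=0: u_0=19/660 ∈ [0, 1/12) → index 0
j=1: u_1=79/660 ∈ [1/12, 5/36) → index 1
j=2: u_2=139/660 ∈ [1/6, 2/9) → index 4
j=3: u_3=199/660 ∈ [2/9, 13/36) → index 5
j=4: u_4=259/660 ∈ [13/36, 19/36) → index 6
j=5: u_5=29/60 ∈ [13/36, 19/36) → index 6
j=6: u_6=379/660 ∈ [19/36, 13/18) → index 7
j=7: u_7=439/660 ∈ [19/36, 13/18) → index 7
j=8: u_8=499/660 ∈ [3/4, 29/36) → index 9
j=9: u_9=559/660 ∈ [29/36, 1) → index 10
j=10: u_10=619/660 ∈ [29/36, 1) → index 10

0 1 4 5 6 6 7 7 9 10 10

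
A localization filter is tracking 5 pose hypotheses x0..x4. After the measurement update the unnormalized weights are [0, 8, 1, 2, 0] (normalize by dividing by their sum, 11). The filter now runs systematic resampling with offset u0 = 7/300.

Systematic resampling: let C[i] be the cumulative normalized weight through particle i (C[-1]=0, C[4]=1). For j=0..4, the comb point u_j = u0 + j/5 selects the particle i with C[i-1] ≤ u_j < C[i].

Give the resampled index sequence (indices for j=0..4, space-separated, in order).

1 1 1 1 3

C = [0, 8/11, 9/11, 1, 1]
j=0: u_0=7/300 ∈ [0, 8/11) → index 1
j=1: u_1=67/300 ∈ [0, 8/11) → index 1
j=2: u_2=127/300 ∈ [0, 8/11) → index 1
j=3: u_3=187/300 ∈ [0, 8/11) → index 1
j=4: u_4=247/300 ∈ [9/11, 1) → index 3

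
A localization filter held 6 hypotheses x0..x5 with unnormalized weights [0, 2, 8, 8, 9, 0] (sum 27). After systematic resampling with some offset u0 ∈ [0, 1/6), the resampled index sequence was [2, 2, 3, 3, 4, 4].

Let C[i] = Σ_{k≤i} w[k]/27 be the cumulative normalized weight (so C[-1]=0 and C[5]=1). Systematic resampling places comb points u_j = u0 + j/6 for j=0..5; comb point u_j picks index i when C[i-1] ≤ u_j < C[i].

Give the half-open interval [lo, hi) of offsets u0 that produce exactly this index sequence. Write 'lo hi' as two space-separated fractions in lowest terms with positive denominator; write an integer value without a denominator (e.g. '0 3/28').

2/27 1/6

C = [0, 2/27, 10/27, 2/3, 1, 1]
j=0 picked index 2: u0 ∈ [2/27, 10/27)
j=1 picked index 2: u0 ∈ [-5/54, 11/54)
j=2 picked index 3: u0 ∈ [1/27, 1/3)
j=3 picked index 3: u0 ∈ [-7/54, 1/6)
j=4 picked index 4: u0 ∈ [0, 1/3)
j=5 picked index 4: u0 ∈ [-1/6, 1/6)
intersection: [2/27, 1/6)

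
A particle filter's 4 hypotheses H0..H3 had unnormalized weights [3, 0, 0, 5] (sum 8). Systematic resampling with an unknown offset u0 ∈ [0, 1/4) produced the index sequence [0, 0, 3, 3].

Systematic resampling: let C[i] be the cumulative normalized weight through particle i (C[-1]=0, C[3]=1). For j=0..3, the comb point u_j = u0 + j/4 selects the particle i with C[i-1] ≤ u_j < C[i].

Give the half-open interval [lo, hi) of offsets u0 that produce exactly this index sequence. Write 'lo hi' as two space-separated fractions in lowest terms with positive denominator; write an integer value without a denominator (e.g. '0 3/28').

C = [3/8, 3/8, 3/8, 1]
j=0 picked index 0: u0 ∈ [0, 3/8)
j=1 picked index 0: u0 ∈ [-1/4, 1/8)
j=2 picked index 3: u0 ∈ [-1/8, 1/2)
j=3 picked index 3: u0 ∈ [-3/8, 1/4)
intersection: [0, 1/8)

0 1/8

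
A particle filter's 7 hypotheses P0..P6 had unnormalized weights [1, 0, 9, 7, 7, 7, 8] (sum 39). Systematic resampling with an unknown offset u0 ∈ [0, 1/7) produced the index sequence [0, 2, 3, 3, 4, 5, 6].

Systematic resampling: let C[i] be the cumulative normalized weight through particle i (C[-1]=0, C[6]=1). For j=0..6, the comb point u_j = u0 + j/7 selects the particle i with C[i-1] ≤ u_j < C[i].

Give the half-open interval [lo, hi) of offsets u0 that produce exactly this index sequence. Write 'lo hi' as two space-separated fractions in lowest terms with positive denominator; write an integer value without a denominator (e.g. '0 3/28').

C = [1/39, 1/39, 10/39, 17/39, 8/13, 31/39, 1]
j=0 picked index 0: u0 ∈ [0, 1/39)
j=1 picked index 2: u0 ∈ [-32/273, 31/273)
j=2 picked index 3: u0 ∈ [-8/273, 41/273)
j=3 picked index 3: u0 ∈ [-47/273, 2/273)
j=4 picked index 4: u0 ∈ [-37/273, 4/91)
j=5 picked index 5: u0 ∈ [-9/91, 22/273)
j=6 picked index 6: u0 ∈ [-17/273, 1/7)
intersection: [0, 2/273)

0 2/273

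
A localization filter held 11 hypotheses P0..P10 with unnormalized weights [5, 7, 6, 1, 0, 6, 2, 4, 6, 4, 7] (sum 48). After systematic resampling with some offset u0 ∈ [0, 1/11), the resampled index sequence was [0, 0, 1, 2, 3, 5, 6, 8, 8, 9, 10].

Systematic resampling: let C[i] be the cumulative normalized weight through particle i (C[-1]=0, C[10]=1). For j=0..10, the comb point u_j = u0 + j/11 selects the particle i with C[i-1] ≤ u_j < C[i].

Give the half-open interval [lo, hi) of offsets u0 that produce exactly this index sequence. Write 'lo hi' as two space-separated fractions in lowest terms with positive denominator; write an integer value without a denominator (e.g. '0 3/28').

1/88 7/528

C = [5/48, 1/4, 3/8, 19/48, 19/48, 25/48, 9/16, 31/48, 37/48, 41/48, 1]
j=0 picked index 0: u0 ∈ [0, 5/48)
j=1 picked index 0: u0 ∈ [-1/11, 7/528)
j=2 picked index 1: u0 ∈ [-41/528, 3/44)
j=3 picked index 2: u0 ∈ [-1/44, 9/88)
j=4 picked index 3: u0 ∈ [1/88, 17/528)
j=5 picked index 5: u0 ∈ [-31/528, 35/528)
j=6 picked index 6: u0 ∈ [-13/528, 3/176)
j=7 picked index 8: u0 ∈ [5/528, 71/528)
j=8 picked index 8: u0 ∈ [-43/528, 23/528)
j=9 picked index 9: u0 ∈ [-25/528, 19/528)
j=10 picked index 10: u0 ∈ [-29/528, 1/11)
intersection: [1/88, 7/528)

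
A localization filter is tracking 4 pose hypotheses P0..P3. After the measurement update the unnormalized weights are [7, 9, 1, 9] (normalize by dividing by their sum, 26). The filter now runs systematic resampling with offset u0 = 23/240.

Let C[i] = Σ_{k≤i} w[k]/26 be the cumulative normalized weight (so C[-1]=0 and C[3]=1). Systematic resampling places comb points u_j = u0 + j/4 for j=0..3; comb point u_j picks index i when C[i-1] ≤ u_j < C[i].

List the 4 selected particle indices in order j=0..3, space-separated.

C = [7/26, 8/13, 17/26, 1]
j=0: u_0=23/240 ∈ [0, 7/26) → index 0
j=1: u_1=83/240 ∈ [7/26, 8/13) → index 1
j=2: u_2=143/240 ∈ [7/26, 8/13) → index 1
j=3: u_3=203/240 ∈ [17/26, 1) → index 3

0 1 1 3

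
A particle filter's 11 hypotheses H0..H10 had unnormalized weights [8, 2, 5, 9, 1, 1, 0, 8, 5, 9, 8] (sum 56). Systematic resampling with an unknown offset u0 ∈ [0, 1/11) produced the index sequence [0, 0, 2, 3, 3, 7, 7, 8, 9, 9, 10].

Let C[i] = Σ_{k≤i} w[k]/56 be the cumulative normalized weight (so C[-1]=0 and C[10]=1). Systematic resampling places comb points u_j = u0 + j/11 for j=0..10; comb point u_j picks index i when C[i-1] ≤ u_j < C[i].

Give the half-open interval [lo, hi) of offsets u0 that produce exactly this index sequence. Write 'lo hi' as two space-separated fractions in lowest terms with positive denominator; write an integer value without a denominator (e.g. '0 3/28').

C = [1/7, 5/28, 15/56, 3/7, 25/56, 13/28, 13/28, 17/28, 39/56, 6/7, 1]
j=0 picked index 0: u0 ∈ [0, 1/7)
j=1 picked index 0: u0 ∈ [-1/11, 4/77)
j=2 picked index 2: u0 ∈ [-1/308, 53/616)
j=3 picked index 3: u0 ∈ [-3/616, 12/77)
j=4 picked index 3: u0 ∈ [-59/616, 5/77)
j=5 picked index 7: u0 ∈ [3/308, 47/308)
j=6 picked index 7: u0 ∈ [-25/308, 19/308)
j=7 picked index 8: u0 ∈ [-9/308, 37/616)
j=8 picked index 9: u0 ∈ [-19/616, 10/77)
j=9 picked index 9: u0 ∈ [-75/616, 3/77)
j=10 picked index 10: u0 ∈ [-4/77, 1/11)
intersection: [3/308, 3/77)

3/308 3/77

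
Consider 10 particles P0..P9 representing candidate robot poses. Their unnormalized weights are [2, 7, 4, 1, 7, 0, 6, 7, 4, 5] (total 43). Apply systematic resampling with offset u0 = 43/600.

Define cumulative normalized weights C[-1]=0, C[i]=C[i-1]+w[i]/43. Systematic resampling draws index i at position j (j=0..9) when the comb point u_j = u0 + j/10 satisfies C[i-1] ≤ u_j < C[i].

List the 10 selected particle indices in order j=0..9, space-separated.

C = [2/43, 9/43, 13/43, 14/43, 21/43, 21/43, 27/43, 34/43, 38/43, 1]
j=0: u_0=43/600 ∈ [2/43, 9/43) → index 1
j=1: u_1=103/600 ∈ [2/43, 9/43) → index 1
j=2: u_2=163/600 ∈ [9/43, 13/43) → index 2
j=3: u_3=223/600 ∈ [14/43, 21/43) → index 4
j=4: u_4=283/600 ∈ [14/43, 21/43) → index 4
j=5: u_5=343/600 ∈ [21/43, 27/43) → index 6
j=6: u_6=403/600 ∈ [27/43, 34/43) → index 7
j=7: u_7=463/600 ∈ [27/43, 34/43) → index 7
j=8: u_8=523/600 ∈ [34/43, 38/43) → index 8
j=9: u_9=583/600 ∈ [38/43, 1) → index 9

1 1 2 4 4 6 7 7 8 9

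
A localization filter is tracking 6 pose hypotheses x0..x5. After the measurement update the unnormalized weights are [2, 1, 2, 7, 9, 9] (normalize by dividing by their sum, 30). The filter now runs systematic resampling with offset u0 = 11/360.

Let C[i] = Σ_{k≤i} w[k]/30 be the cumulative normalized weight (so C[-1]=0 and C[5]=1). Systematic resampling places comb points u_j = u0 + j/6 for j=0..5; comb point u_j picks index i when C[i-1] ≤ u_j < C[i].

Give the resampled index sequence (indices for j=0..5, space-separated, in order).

C = [1/15, 1/10, 1/6, 2/5, 7/10, 1]
j=0: u_0=11/360 ∈ [0, 1/15) → index 0
j=1: u_1=71/360 ∈ [1/6, 2/5) → index 3
j=2: u_2=131/360 ∈ [1/6, 2/5) → index 3
j=3: u_3=191/360 ∈ [2/5, 7/10) → index 4
j=4: u_4=251/360 ∈ [2/5, 7/10) → index 4
j=5: u_5=311/360 ∈ [7/10, 1) → index 5

0 3 3 4 4 5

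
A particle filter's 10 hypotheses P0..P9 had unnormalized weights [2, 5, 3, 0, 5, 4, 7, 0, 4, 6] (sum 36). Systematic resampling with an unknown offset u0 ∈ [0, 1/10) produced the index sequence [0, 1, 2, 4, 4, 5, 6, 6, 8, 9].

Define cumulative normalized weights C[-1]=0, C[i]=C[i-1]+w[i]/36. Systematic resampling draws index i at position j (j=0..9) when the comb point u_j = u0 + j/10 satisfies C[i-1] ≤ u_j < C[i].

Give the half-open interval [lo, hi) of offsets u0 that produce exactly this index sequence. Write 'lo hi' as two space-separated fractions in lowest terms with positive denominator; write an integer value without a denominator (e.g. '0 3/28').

0 1/60

C = [1/18, 7/36, 5/18, 5/18, 5/12, 19/36, 13/18, 13/18, 5/6, 1]
j=0 picked index 0: u0 ∈ [0, 1/18)
j=1 picked index 1: u0 ∈ [-2/45, 17/180)
j=2 picked index 2: u0 ∈ [-1/180, 7/90)
j=3 picked index 4: u0 ∈ [-1/45, 7/60)
j=4 picked index 4: u0 ∈ [-11/90, 1/60)
j=5 picked index 5: u0 ∈ [-1/12, 1/36)
j=6 picked index 6: u0 ∈ [-13/180, 11/90)
j=7 picked index 6: u0 ∈ [-31/180, 1/45)
j=8 picked index 8: u0 ∈ [-7/90, 1/30)
j=9 picked index 9: u0 ∈ [-1/15, 1/10)
intersection: [0, 1/60)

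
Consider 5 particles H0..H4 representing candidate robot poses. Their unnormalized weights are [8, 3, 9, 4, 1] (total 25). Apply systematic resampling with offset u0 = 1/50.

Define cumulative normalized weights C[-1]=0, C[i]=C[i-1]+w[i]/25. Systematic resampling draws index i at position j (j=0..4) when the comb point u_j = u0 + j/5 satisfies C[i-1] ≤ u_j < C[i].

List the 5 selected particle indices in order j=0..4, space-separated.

0 0 1 2 3

C = [8/25, 11/25, 4/5, 24/25, 1]
j=0: u_0=1/50 ∈ [0, 8/25) → index 0
j=1: u_1=11/50 ∈ [0, 8/25) → index 0
j=2: u_2=21/50 ∈ [8/25, 11/25) → index 1
j=3: u_3=31/50 ∈ [11/25, 4/5) → index 2
j=4: u_4=41/50 ∈ [4/5, 24/25) → index 3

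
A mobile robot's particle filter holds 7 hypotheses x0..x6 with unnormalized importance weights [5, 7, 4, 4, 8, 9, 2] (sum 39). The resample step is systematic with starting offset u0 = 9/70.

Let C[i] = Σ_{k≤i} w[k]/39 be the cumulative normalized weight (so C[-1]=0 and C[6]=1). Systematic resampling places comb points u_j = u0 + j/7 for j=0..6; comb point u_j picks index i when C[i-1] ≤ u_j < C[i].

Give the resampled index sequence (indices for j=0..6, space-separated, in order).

1 1 3 4 4 5 6

C = [5/39, 4/13, 16/39, 20/39, 28/39, 37/39, 1]
j=0: u_0=9/70 ∈ [5/39, 4/13) → index 1
j=1: u_1=19/70 ∈ [5/39, 4/13) → index 1
j=2: u_2=29/70 ∈ [16/39, 20/39) → index 3
j=3: u_3=39/70 ∈ [20/39, 28/39) → index 4
j=4: u_4=7/10 ∈ [20/39, 28/39) → index 4
j=5: u_5=59/70 ∈ [28/39, 37/39) → index 5
j=6: u_6=69/70 ∈ [37/39, 1) → index 6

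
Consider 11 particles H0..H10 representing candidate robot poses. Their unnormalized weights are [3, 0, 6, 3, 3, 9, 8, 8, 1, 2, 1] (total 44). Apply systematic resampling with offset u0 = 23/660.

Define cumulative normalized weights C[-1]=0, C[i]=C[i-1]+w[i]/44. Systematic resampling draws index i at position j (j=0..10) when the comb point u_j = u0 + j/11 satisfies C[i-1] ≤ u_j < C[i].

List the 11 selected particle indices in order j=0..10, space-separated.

C = [3/44, 3/44, 9/44, 3/11, 15/44, 6/11, 8/11, 10/11, 41/44, 43/44, 1]
j=0: u_0=23/660 ∈ [0, 3/44) → index 0
j=1: u_1=83/660 ∈ [3/44, 9/44) → index 2
j=2: u_2=13/60 ∈ [9/44, 3/11) → index 3
j=3: u_3=203/660 ∈ [3/11, 15/44) → index 4
j=4: u_4=263/660 ∈ [15/44, 6/11) → index 5
j=5: u_5=323/660 ∈ [15/44, 6/11) → index 5
j=6: u_6=383/660 ∈ [6/11, 8/11) → index 6
j=7: u_7=443/660 ∈ [6/11, 8/11) → index 6
j=8: u_8=503/660 ∈ [8/11, 10/11) → index 7
j=9: u_9=563/660 ∈ [8/11, 10/11) → index 7
j=10: u_10=623/660 ∈ [41/44, 43/44) → index 9

0 2 3 4 5 5 6 6 7 7 9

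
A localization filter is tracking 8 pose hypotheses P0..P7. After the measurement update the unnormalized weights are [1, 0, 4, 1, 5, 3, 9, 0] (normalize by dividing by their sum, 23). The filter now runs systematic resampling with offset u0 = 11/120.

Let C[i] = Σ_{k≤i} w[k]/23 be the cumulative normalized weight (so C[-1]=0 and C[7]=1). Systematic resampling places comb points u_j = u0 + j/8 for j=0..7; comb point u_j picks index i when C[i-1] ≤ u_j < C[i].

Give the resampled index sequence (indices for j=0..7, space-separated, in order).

2 2 4 4 5 6 6 6

C = [1/23, 1/23, 5/23, 6/23, 11/23, 14/23, 1, 1]
j=0: u_0=11/120 ∈ [1/23, 5/23) → index 2
j=1: u_1=13/60 ∈ [1/23, 5/23) → index 2
j=2: u_2=41/120 ∈ [6/23, 11/23) → index 4
j=3: u_3=7/15 ∈ [6/23, 11/23) → index 4
j=4: u_4=71/120 ∈ [11/23, 14/23) → index 5
j=5: u_5=43/60 ∈ [14/23, 1) → index 6
j=6: u_6=101/120 ∈ [14/23, 1) → index 6
j=7: u_7=29/30 ∈ [14/23, 1) → index 6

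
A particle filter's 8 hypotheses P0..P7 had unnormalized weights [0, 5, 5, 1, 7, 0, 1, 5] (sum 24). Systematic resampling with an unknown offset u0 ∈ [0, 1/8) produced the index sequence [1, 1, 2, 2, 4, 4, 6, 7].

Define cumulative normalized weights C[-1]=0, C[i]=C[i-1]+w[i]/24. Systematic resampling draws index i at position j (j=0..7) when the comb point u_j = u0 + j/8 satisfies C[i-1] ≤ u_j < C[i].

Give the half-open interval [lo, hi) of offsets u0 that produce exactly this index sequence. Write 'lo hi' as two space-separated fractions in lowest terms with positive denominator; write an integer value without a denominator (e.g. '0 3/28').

0 1/24

C = [0, 5/24, 5/12, 11/24, 3/4, 3/4, 19/24, 1]
j=0 picked index 1: u0 ∈ [0, 5/24)
j=1 picked index 1: u0 ∈ [-1/8, 1/12)
j=2 picked index 2: u0 ∈ [-1/24, 1/6)
j=3 picked index 2: u0 ∈ [-1/6, 1/24)
j=4 picked index 4: u0 ∈ [-1/24, 1/4)
j=5 picked index 4: u0 ∈ [-1/6, 1/8)
j=6 picked index 6: u0 ∈ [0, 1/24)
j=7 picked index 7: u0 ∈ [-1/12, 1/8)
intersection: [0, 1/24)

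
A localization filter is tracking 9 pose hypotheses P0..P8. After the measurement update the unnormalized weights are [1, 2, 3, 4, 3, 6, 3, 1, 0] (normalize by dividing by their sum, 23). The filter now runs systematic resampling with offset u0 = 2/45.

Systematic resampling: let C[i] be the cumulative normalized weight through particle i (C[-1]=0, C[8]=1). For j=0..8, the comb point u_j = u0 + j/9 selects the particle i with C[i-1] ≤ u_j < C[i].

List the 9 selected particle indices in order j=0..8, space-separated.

C = [1/23, 3/23, 6/23, 10/23, 13/23, 19/23, 22/23, 1, 1]
j=0: u_0=2/45 ∈ [1/23, 3/23) → index 1
j=1: u_1=7/45 ∈ [3/23, 6/23) → index 2
j=2: u_2=4/15 ∈ [6/23, 10/23) → index 3
j=3: u_3=17/45 ∈ [6/23, 10/23) → index 3
j=4: u_4=22/45 ∈ [10/23, 13/23) → index 4
j=5: u_5=3/5 ∈ [13/23, 19/23) → index 5
j=6: u_6=32/45 ∈ [13/23, 19/23) → index 5
j=7: u_7=37/45 ∈ [13/23, 19/23) → index 5
j=8: u_8=14/15 ∈ [19/23, 22/23) → index 6

1 2 3 3 4 5 5 5 6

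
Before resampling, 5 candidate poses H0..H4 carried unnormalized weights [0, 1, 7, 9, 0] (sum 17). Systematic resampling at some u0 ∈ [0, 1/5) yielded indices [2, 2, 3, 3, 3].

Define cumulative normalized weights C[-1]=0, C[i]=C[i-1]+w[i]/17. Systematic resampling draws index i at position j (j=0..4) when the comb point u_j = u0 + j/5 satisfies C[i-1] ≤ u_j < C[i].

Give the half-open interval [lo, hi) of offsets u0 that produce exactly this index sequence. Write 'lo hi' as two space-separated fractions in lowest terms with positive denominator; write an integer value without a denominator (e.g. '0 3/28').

6/85 1/5

C = [0, 1/17, 8/17, 1, 1]
j=0 picked index 2: u0 ∈ [1/17, 8/17)
j=1 picked index 2: u0 ∈ [-12/85, 23/85)
j=2 picked index 3: u0 ∈ [6/85, 3/5)
j=3 picked index 3: u0 ∈ [-11/85, 2/5)
j=4 picked index 3: u0 ∈ [-28/85, 1/5)
intersection: [6/85, 1/5)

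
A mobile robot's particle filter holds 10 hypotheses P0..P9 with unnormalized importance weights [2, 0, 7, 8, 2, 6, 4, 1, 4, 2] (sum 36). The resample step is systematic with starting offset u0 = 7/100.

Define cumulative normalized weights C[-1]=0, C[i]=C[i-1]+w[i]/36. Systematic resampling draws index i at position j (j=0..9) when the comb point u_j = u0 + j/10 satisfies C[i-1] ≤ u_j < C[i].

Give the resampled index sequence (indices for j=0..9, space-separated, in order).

C = [1/18, 1/18, 1/4, 17/36, 19/36, 25/36, 29/36, 5/6, 17/18, 1]
j=0: u_0=7/100 ∈ [1/18, 1/4) → index 2
j=1: u_1=17/100 ∈ [1/18, 1/4) → index 2
j=2: u_2=27/100 ∈ [1/4, 17/36) → index 3
j=3: u_3=37/100 ∈ [1/4, 17/36) → index 3
j=4: u_4=47/100 ∈ [1/4, 17/36) → index 3
j=5: u_5=57/100 ∈ [19/36, 25/36) → index 5
j=6: u_6=67/100 ∈ [19/36, 25/36) → index 5
j=7: u_7=77/100 ∈ [25/36, 29/36) → index 6
j=8: u_8=87/100 ∈ [5/6, 17/18) → index 8
j=9: u_9=97/100 ∈ [17/18, 1) → index 9

2 2 3 3 3 5 5 6 8 9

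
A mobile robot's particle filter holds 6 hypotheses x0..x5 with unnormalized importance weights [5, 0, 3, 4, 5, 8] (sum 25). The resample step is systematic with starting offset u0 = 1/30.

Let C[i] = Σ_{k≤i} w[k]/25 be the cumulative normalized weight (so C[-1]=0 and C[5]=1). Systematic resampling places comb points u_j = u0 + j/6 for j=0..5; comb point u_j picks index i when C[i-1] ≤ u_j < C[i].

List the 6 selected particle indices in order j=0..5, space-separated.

C = [1/5, 1/5, 8/25, 12/25, 17/25, 1]
j=0: u_0=1/30 ∈ [0, 1/5) → index 0
j=1: u_1=1/5 ∈ [1/5, 8/25) → index 2
j=2: u_2=11/30 ∈ [8/25, 12/25) → index 3
j=3: u_3=8/15 ∈ [12/25, 17/25) → index 4
j=4: u_4=7/10 ∈ [17/25, 1) → index 5
j=5: u_5=13/15 ∈ [17/25, 1) → index 5

0 2 3 4 5 5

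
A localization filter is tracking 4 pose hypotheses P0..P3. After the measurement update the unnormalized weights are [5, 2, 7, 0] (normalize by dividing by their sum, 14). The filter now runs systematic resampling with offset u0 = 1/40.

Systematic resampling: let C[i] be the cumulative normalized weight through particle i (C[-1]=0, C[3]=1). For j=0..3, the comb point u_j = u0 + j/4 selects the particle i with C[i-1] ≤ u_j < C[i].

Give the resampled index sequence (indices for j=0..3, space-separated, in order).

C = [5/14, 1/2, 1, 1]
j=0: u_0=1/40 ∈ [0, 5/14) → index 0
j=1: u_1=11/40 ∈ [0, 5/14) → index 0
j=2: u_2=21/40 ∈ [1/2, 1) → index 2
j=3: u_3=31/40 ∈ [1/2, 1) → index 2

0 0 2 2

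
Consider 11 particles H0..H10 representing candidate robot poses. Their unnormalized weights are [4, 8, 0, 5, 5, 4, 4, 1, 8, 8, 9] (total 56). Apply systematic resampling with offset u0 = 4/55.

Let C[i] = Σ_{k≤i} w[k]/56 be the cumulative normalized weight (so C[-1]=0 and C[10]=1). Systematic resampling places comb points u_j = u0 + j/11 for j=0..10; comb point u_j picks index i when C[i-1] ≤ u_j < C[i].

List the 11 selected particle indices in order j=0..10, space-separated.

1 1 3 4 5 6 8 9 9 10 10

C = [1/14, 3/14, 3/14, 17/56, 11/28, 13/28, 15/28, 31/56, 39/56, 47/56, 1]
j=0: u_0=4/55 ∈ [1/14, 3/14) → index 1
j=1: u_1=9/55 ∈ [1/14, 3/14) → index 1
j=2: u_2=14/55 ∈ [3/14, 17/56) → index 3
j=3: u_3=19/55 ∈ [17/56, 11/28) → index 4
j=4: u_4=24/55 ∈ [11/28, 13/28) → index 5
j=5: u_5=29/55 ∈ [13/28, 15/28) → index 6
j=6: u_6=34/55 ∈ [31/56, 39/56) → index 8
j=7: u_7=39/55 ∈ [39/56, 47/56) → index 9
j=8: u_8=4/5 ∈ [39/56, 47/56) → index 9
j=9: u_9=49/55 ∈ [47/56, 1) → index 10
j=10: u_10=54/55 ∈ [47/56, 1) → index 10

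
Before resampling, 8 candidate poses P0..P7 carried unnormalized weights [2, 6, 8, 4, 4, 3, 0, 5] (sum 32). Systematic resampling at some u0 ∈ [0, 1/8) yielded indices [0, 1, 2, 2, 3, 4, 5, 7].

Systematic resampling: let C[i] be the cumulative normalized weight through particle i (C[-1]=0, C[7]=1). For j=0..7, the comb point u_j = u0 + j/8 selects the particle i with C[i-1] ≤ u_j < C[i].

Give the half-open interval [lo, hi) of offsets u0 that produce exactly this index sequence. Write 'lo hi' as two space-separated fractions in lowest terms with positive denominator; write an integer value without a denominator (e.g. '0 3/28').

0 1/16

C = [1/16, 1/4, 1/2, 5/8, 3/4, 27/32, 27/32, 1]
j=0 picked index 0: u0 ∈ [0, 1/16)
j=1 picked index 1: u0 ∈ [-1/16, 1/8)
j=2 picked index 2: u0 ∈ [0, 1/4)
j=3 picked index 2: u0 ∈ [-1/8, 1/8)
j=4 picked index 3: u0 ∈ [0, 1/8)
j=5 picked index 4: u0 ∈ [0, 1/8)
j=6 picked index 5: u0 ∈ [0, 3/32)
j=7 picked index 7: u0 ∈ [-1/32, 1/8)
intersection: [0, 1/16)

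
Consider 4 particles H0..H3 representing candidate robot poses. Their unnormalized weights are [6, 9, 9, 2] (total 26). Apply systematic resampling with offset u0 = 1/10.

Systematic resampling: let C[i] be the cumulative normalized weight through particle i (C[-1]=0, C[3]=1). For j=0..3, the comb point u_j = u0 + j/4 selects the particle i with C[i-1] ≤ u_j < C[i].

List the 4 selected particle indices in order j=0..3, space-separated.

0 1 2 2

C = [3/13, 15/26, 12/13, 1]
j=0: u_0=1/10 ∈ [0, 3/13) → index 0
j=1: u_1=7/20 ∈ [3/13, 15/26) → index 1
j=2: u_2=3/5 ∈ [15/26, 12/13) → index 2
j=3: u_3=17/20 ∈ [15/26, 12/13) → index 2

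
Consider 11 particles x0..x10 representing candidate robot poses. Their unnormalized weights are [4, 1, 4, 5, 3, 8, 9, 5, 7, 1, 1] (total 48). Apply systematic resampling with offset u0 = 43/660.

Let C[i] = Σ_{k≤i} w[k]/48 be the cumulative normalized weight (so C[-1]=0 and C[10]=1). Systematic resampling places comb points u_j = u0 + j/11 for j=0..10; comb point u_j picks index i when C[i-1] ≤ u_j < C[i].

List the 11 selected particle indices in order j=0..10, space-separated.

C = [1/12, 5/48, 3/16, 7/24, 17/48, 25/48, 17/24, 13/16, 23/24, 47/48, 1]
j=0: u_0=43/660 ∈ [0, 1/12) → index 0
j=1: u_1=103/660 ∈ [5/48, 3/16) → index 2
j=2: u_2=163/660 ∈ [3/16, 7/24) → index 3
j=3: u_3=223/660 ∈ [7/24, 17/48) → index 4
j=4: u_4=283/660 ∈ [17/48, 25/48) → index 5
j=5: u_5=343/660 ∈ [17/48, 25/48) → index 5
j=6: u_6=403/660 ∈ [25/48, 17/24) → index 6
j=7: u_7=463/660 ∈ [25/48, 17/24) → index 6
j=8: u_8=523/660 ∈ [17/24, 13/16) → index 7
j=9: u_9=53/60 ∈ [13/16, 23/24) → index 8
j=10: u_10=643/660 ∈ [23/24, 47/48) → index 9

0 2 3 4 5 5 6 6 7 8 9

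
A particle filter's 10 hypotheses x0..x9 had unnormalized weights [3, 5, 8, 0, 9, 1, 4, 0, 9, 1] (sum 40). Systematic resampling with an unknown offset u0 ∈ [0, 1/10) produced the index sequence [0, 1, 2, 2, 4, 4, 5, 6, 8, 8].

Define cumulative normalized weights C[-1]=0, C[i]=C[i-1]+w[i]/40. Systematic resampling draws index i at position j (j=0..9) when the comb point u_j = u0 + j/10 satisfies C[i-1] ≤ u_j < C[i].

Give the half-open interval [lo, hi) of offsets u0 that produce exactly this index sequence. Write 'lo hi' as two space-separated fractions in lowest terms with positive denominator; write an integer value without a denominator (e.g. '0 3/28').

1/40 1/20

C = [3/40, 1/5, 2/5, 2/5, 5/8, 13/20, 3/4, 3/4, 39/40, 1]
j=0 picked index 0: u0 ∈ [0, 3/40)
j=1 picked index 1: u0 ∈ [-1/40, 1/10)
j=2 picked index 2: u0 ∈ [0, 1/5)
j=3 picked index 2: u0 ∈ [-1/10, 1/10)
j=4 picked index 4: u0 ∈ [0, 9/40)
j=5 picked index 4: u0 ∈ [-1/10, 1/8)
j=6 picked index 5: u0 ∈ [1/40, 1/20)
j=7 picked index 6: u0 ∈ [-1/20, 1/20)
j=8 picked index 8: u0 ∈ [-1/20, 7/40)
j=9 picked index 8: u0 ∈ [-3/20, 3/40)
intersection: [1/40, 1/20)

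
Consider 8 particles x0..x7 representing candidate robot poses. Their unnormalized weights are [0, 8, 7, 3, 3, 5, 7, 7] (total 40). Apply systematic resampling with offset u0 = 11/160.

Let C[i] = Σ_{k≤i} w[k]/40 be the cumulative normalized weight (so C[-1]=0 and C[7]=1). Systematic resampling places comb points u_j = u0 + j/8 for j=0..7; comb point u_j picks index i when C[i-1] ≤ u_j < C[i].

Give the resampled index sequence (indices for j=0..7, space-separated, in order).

C = [0, 1/5, 3/8, 9/20, 21/40, 13/20, 33/40, 1]
j=0: u_0=11/160 ∈ [0, 1/5) → index 1
j=1: u_1=31/160 ∈ [0, 1/5) → index 1
j=2: u_2=51/160 ∈ [1/5, 3/8) → index 2
j=3: u_3=71/160 ∈ [3/8, 9/20) → index 3
j=4: u_4=91/160 ∈ [21/40, 13/20) → index 5
j=5: u_5=111/160 ∈ [13/20, 33/40) → index 6
j=6: u_6=131/160 ∈ [13/20, 33/40) → index 6
j=7: u_7=151/160 ∈ [33/40, 1) → index 7

1 1 2 3 5 6 6 7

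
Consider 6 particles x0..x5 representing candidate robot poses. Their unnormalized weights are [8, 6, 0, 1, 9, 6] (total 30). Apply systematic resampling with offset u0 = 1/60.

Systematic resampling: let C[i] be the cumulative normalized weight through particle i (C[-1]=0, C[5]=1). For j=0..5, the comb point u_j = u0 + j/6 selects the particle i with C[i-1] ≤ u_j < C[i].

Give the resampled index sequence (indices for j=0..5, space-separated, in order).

C = [4/15, 7/15, 7/15, 1/2, 4/5, 1]
j=0: u_0=1/60 ∈ [0, 4/15) → index 0
j=1: u_1=11/60 ∈ [0, 4/15) → index 0
j=2: u_2=7/20 ∈ [4/15, 7/15) → index 1
j=3: u_3=31/60 ∈ [1/2, 4/5) → index 4
j=4: u_4=41/60 ∈ [1/2, 4/5) → index 4
j=5: u_5=17/20 ∈ [4/5, 1) → index 5

0 0 1 4 4 5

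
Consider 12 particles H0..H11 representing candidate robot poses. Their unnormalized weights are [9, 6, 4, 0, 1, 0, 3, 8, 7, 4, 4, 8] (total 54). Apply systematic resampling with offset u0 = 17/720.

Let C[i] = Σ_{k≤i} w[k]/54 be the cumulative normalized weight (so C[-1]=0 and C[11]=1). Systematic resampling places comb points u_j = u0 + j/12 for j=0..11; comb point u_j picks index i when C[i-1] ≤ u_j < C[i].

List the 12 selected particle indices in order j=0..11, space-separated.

0 0 1 1 4 7 7 8 8 9 11 11

C = [1/6, 5/18, 19/54, 19/54, 10/27, 10/27, 23/54, 31/54, 19/27, 7/9, 23/27, 1]
j=0: u_0=17/720 ∈ [0, 1/6) → index 0
j=1: u_1=77/720 ∈ [0, 1/6) → index 0
j=2: u_2=137/720 ∈ [1/6, 5/18) → index 1
j=3: u_3=197/720 ∈ [1/6, 5/18) → index 1
j=4: u_4=257/720 ∈ [19/54, 10/27) → index 4
j=5: u_5=317/720 ∈ [23/54, 31/54) → index 7
j=6: u_6=377/720 ∈ [23/54, 31/54) → index 7
j=7: u_7=437/720 ∈ [31/54, 19/27) → index 8
j=8: u_8=497/720 ∈ [31/54, 19/27) → index 8
j=9: u_9=557/720 ∈ [19/27, 7/9) → index 9
j=10: u_10=617/720 ∈ [23/27, 1) → index 11
j=11: u_11=677/720 ∈ [23/27, 1) → index 11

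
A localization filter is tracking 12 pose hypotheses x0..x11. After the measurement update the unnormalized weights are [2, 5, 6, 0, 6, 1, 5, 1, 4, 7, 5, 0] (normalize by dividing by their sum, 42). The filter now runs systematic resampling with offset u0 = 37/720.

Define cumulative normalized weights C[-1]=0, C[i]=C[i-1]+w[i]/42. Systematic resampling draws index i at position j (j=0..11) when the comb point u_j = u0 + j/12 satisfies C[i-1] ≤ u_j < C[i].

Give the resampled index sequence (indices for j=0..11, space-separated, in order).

C = [1/21, 1/6, 13/42, 13/42, 19/42, 10/21, 25/42, 13/21, 5/7, 37/42, 1, 1]
j=0: u_0=37/720 ∈ [1/21, 1/6) → index 1
j=1: u_1=97/720 ∈ [1/21, 1/6) → index 1
j=2: u_2=157/720 ∈ [1/6, 13/42) → index 2
j=3: u_3=217/720 ∈ [1/6, 13/42) → index 2
j=4: u_4=277/720 ∈ [13/42, 19/42) → index 4
j=5: u_5=337/720 ∈ [19/42, 10/21) → index 5
j=6: u_6=397/720 ∈ [10/21, 25/42) → index 6
j=7: u_7=457/720 ∈ [13/21, 5/7) → index 8
j=8: u_8=517/720 ∈ [5/7, 37/42) → index 9
j=9: u_9=577/720 ∈ [5/7, 37/42) → index 9
j=10: u_10=637/720 ∈ [37/42, 1) → index 10
j=11: u_11=697/720 ∈ [37/42, 1) → index 10

1 1 2 2 4 5 6 8 9 9 10 10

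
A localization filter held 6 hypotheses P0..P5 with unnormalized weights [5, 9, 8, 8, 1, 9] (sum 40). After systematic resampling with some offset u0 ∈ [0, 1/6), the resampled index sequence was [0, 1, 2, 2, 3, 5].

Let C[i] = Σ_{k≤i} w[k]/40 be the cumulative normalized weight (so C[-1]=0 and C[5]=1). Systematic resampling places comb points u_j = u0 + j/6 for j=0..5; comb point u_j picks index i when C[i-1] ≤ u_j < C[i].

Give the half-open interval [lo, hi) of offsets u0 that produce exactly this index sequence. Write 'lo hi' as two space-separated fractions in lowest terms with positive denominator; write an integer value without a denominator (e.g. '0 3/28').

C = [1/8, 7/20, 11/20, 3/4, 31/40, 1]
j=0 picked index 0: u0 ∈ [0, 1/8)
j=1 picked index 1: u0 ∈ [-1/24, 11/60)
j=2 picked index 2: u0 ∈ [1/60, 13/60)
j=3 picked index 2: u0 ∈ [-3/20, 1/20)
j=4 picked index 3: u0 ∈ [-7/60, 1/12)
j=5 picked index 5: u0 ∈ [-7/120, 1/6)
intersection: [1/60, 1/20)

1/60 1/20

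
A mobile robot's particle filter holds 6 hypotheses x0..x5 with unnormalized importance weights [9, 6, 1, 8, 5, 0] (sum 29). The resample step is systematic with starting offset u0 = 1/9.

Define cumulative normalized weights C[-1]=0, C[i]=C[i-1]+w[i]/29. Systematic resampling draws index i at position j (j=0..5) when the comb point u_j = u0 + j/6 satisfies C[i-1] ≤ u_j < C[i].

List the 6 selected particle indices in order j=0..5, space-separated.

C = [9/29, 15/29, 16/29, 24/29, 1, 1]
j=0: u_0=1/9 ∈ [0, 9/29) → index 0
j=1: u_1=5/18 ∈ [0, 9/29) → index 0
j=2: u_2=4/9 ∈ [9/29, 15/29) → index 1
j=3: u_3=11/18 ∈ [16/29, 24/29) → index 3
j=4: u_4=7/9 ∈ [16/29, 24/29) → index 3
j=5: u_5=17/18 ∈ [24/29, 1) → index 4

0 0 1 3 3 4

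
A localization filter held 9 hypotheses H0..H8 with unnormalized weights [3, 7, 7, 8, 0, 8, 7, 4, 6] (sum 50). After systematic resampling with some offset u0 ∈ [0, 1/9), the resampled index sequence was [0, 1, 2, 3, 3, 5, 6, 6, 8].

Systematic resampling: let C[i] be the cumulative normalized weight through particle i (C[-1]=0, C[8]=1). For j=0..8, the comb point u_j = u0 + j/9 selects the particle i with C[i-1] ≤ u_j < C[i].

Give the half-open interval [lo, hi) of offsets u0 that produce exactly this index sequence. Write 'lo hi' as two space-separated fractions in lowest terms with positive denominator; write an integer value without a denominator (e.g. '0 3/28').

C = [3/50, 1/5, 17/50, 1/2, 1/2, 33/50, 4/5, 22/25, 1]
j=0 picked index 0: u0 ∈ [0, 3/50)
j=1 picked index 1: u0 ∈ [-23/450, 4/45)
j=2 picked index 2: u0 ∈ [-1/45, 53/450)
j=3 picked index 3: u0 ∈ [1/150, 1/6)
j=4 picked index 3: u0 ∈ [-47/450, 1/18)
j=5 picked index 5: u0 ∈ [-1/18, 47/450)
j=6 picked index 6: u0 ∈ [-1/150, 2/15)
j=7 picked index 6: u0 ∈ [-53/450, 1/45)
j=8 picked index 8: u0 ∈ [-2/225, 1/9)
intersection: [1/150, 1/45)

1/150 1/45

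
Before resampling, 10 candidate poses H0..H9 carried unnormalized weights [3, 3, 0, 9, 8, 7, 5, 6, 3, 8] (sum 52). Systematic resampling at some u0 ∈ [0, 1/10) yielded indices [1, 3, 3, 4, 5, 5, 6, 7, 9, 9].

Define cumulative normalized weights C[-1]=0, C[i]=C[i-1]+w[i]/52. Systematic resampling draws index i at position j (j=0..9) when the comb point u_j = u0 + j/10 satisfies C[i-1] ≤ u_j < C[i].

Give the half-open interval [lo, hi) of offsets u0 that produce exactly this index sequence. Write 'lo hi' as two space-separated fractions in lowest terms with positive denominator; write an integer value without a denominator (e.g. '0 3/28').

3/52 19/260

C = [3/52, 3/26, 3/26, 15/52, 23/52, 15/26, 35/52, 41/52, 11/13, 1]
j=0 picked index 1: u0 ∈ [3/52, 3/26)
j=1 picked index 3: u0 ∈ [1/65, 49/260)
j=2 picked index 3: u0 ∈ [-11/130, 23/260)
j=3 picked index 4: u0 ∈ [-3/260, 37/260)
j=4 picked index 5: u0 ∈ [11/260, 23/130)
j=5 picked index 5: u0 ∈ [-3/52, 1/13)
j=6 picked index 6: u0 ∈ [-3/130, 19/260)
j=7 picked index 7: u0 ∈ [-7/260, 23/260)
j=8 picked index 9: u0 ∈ [3/65, 1/5)
j=9 picked index 9: u0 ∈ [-7/130, 1/10)
intersection: [3/52, 19/260)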